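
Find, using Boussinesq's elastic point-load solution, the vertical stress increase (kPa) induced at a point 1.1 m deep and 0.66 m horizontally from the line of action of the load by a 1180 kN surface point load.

Δσ_z ≈ 216 kPa

Boussinesq vertical stress below a point load on an elastic half-space:
Δσ_z = 3P/(2πz²) · [1 + (r/z)²]^(−5/2)
r/z = 0.66/1.1 = 0.6; [1+(r/z)²]^(−5/2) = 0.46361.
Δσ_z = 3×1180/(2π×1.1²) × 0.46361 = 465.63 × 0.46361 = 215.9 kPa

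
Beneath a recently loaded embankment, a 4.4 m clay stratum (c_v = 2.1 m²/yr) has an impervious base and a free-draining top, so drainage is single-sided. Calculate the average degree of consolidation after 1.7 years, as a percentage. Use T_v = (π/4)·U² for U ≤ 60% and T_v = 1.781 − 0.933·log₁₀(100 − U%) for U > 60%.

U ≈ 48.5 %

Drainage path length: H_d = H = 4.4 m (single drainage).
T_v = c_v·t/H_d² = 2.1×1.7/4.4² = 0.1844.
T_v = 0.1844 corresponds to the U ≤ 60% branch:
U = √(4T_v/π) = 0.4845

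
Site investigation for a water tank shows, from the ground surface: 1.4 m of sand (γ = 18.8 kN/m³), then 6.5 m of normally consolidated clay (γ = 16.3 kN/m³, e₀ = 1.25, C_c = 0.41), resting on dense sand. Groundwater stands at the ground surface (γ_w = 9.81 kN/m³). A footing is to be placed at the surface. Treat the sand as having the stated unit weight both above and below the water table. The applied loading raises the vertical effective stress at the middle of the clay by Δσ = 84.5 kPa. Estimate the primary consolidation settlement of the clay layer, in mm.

Mid-depth of clay below the ground surface: z = 1.4 + 6.5/2 = 4.65 m.
Total vertical stress at mid-clay: σ_v = 18.8×1.4 + 16.3×3.25 = 79.295 kPa.
Pore pressure: u = 9.81×(4.65 − 0) = 45.617 kPa.
Initial effective stress: σ'_0 = σ_v − u = 79.295 − 45.617 = 33.678 kPa.
Final effective stress: σ'_f = σ'_0 + Δσ = 33.678 + 84.5 = 118.18 kPa.
Normally consolidated clay, so the full stress increment lies on the virgin compression line:
S_c = C_c·H/(1+e₀)·log₁₀(σ'_f/σ'_0) = 0.41×6.5/(1+1.25)×log₁₀(118.18/33.678)
    = 1.1844 × 0.5452 = 0.6457 m

S_c ≈ 646 mm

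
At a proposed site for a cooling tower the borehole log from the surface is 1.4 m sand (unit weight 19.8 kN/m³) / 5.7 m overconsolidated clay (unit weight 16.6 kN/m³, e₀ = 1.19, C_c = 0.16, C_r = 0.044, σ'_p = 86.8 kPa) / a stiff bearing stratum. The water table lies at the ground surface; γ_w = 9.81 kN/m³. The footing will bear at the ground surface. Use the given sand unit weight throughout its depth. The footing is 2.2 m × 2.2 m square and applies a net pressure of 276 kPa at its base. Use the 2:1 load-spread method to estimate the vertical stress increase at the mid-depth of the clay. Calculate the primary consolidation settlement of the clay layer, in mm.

S_c ≈ 33.5 mm

Mid-depth of clay below the ground surface: z = 1.4 + 5.7/2 = 4.25 m.
Total vertical stress at mid-clay: σ_v = 19.8×1.4 + 16.6×2.85 = 75.03 kPa.
Pore pressure: u = 9.81×(4.25 − 0) = 41.693 kPa.
Initial effective stress: σ'_0 = σ_v − u = 75.03 − 41.693 = 33.337 kPa.
Stress increase at mid-clay by the 2:1 spreading method:
Δσ = qBL/((B+z)(L+z)) = 276×2.2×2.2/((2.2+4.25)(2.2+4.25)) = 32.11 kPa
Final effective stress: σ'_f = 33.337 + 32.11 = 65.447 kPa.
σ'_f = 65.447 ≤ σ'_p = 86.8 kPa, so the clay remains overconsolidated and only the recompression index applies:
S_c = C_r·H/(1+e₀)·log₁₀(σ'_f/σ'_0) = 0.044×5.7/2.19×log₁₀(65.447/33.337)
    = 0.11452 × 0.29296 = 0.03355 m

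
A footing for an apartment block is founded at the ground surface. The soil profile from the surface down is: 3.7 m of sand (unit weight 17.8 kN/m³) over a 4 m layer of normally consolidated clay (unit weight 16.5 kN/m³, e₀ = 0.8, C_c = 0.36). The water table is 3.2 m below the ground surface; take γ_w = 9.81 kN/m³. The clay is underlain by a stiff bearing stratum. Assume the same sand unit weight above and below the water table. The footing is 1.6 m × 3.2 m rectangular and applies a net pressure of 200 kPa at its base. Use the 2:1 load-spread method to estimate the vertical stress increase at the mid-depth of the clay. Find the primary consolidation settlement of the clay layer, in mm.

S_c ≈ 66.8 mm

Mid-depth of clay below the ground surface: z = 3.7 + 4/2 = 5.7 m.
Total vertical stress at mid-clay: σ_v = 17.8×3.7 + 16.5×2 = 98.86 kPa.
Pore pressure: u = 9.81×(5.7 − 3.2) = 24.525 kPa.
Initial effective stress: σ'_0 = σ_v − u = 98.86 − 24.525 = 74.335 kPa.
Stress increase at mid-clay by the 2:1 spreading method:
Δσ = qBL/((B+z)(L+z)) = 200×1.6×3.2/((1.6+5.7)(3.2+5.7)) = 15.761 kPa
Final effective stress: σ'_f = σ'_0 + Δσ = 74.335 + 15.761 = 90.096 kPa.
Normally consolidated clay, so the full stress increment lies on the virgin compression line:
S_c = C_c·H/(1+e₀)·log₁₀(σ'_f/σ'_0) = 0.36×4/(1+0.8)×log₁₀(90.096/74.335)
    = 0.8 × 0.083512 = 0.06681 m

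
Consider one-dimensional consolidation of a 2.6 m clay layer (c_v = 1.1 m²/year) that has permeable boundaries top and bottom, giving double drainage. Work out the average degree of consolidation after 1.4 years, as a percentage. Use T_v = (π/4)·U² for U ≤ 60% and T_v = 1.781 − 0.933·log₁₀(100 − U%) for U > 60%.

Drainage path length: H_d = H/2 = 1.3 m (double drainage).
T_v = c_v·t/H_d² = 1.1×1.4/1.3² = 0.91124.
T_v = 0.91124 corresponds to the U > 60% branch:
U = 1 − 10^((1.781 − T_v)/0.933)/100 = 0.9145

U ≈ 91.4 %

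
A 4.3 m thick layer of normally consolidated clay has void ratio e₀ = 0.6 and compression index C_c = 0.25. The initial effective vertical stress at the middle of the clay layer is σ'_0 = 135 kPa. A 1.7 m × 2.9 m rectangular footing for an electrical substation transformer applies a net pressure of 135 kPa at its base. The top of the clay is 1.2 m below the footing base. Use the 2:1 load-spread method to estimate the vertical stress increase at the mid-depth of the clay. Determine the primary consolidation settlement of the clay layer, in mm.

Mid-depth of clay below the footing base: z = 1.2 + 4.3/2 = 3.35 m.
Stress increase at mid-clay by the 2:1 spreading method:
Δσ = qBL/((B+z)(L+z)) = 135×1.7×2.9/((1.7+3.35)(2.9+3.35)) = 21.087 kPa
Final effective stress: σ'_f = σ'_0 + Δσ = 135 + 21.087 = 156.09 kPa.
Normally consolidated clay, so the full stress increment lies on the virgin compression line:
S_c = C_c·H/(1+e₀)·log₁₀(σ'_f/σ'_0) = 0.25×4.3/(1+0.6)×log₁₀(156.09/135)
    = 0.67187 × 0.063041 = 0.04236 m

S_c ≈ 42.4 mm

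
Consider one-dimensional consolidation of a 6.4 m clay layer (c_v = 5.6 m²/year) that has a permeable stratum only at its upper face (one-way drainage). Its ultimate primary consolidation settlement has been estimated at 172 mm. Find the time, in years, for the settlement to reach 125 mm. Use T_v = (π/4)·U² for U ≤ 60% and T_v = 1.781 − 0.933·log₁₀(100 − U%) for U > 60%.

Drainage path length: H_d = H = 6.4 m (single drainage).
U = S(t)/S_ult = 125/172 = 0.7267.
U > 60%: T_v = 1.781 − 0.933·log₁₀(100 − 72.674) = 0.44068.
t = T_v·H_d²/c_v = 0.44068×6.4²/5.6 = 3.223 years.

t ≈ 3.22 years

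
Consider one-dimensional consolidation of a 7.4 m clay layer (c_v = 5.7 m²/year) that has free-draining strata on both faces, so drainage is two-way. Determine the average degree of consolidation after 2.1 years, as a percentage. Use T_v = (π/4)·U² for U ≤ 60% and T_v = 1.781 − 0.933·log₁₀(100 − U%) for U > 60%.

Drainage path length: H_d = H/2 = 3.7 m (double drainage).
T_v = c_v·t/H_d² = 5.7×2.1/3.7² = 0.87436.
T_v = 0.87436 corresponds to the U > 60% branch:
U = 1 − 10^((1.781 − T_v)/0.933)/100 = 0.9063

U ≈ 90.6 %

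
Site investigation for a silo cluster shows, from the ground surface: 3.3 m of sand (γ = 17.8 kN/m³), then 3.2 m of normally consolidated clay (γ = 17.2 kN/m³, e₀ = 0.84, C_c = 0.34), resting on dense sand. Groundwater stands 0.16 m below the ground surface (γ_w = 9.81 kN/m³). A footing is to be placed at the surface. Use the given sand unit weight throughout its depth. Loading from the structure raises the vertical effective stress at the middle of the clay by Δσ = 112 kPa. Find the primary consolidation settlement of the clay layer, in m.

S_c ≈ 0.344 m

Mid-depth of clay below the ground surface: z = 3.3 + 3.2/2 = 4.9 m.
Total vertical stress at mid-clay: σ_v = 17.8×3.3 + 17.2×1.6 = 86.26 kPa.
Pore pressure: u = 9.81×(4.9 − 0.16) = 46.499 kPa.
Initial effective stress: σ'_0 = σ_v − u = 86.26 − 46.499 = 39.761 kPa.
Final effective stress: σ'_f = σ'_0 + Δσ = 39.761 + 112 = 151.76 kPa.
Normally consolidated clay, so the full stress increment lies on the virgin compression line:
S_c = C_c·H/(1+e₀)·log₁₀(σ'_f/σ'_0) = 0.34×3.2/(1+0.84)×log₁₀(151.76/39.761)
    = 0.5913 × 0.5817 = 0.344 m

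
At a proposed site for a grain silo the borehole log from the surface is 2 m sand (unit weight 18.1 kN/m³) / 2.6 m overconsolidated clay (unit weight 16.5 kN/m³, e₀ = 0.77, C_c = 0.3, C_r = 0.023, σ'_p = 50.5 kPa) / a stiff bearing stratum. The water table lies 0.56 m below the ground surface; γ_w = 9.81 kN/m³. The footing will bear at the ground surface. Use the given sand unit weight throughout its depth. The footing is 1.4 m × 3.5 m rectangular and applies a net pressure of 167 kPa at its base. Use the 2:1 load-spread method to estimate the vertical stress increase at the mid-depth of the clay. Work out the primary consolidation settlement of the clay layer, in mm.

S_c ≈ 28.3 mm

Mid-depth of clay below the ground surface: z = 2 + 2.6/2 = 3.3 m.
Total vertical stress at mid-clay: σ_v = 18.1×2 + 16.5×1.3 = 57.65 kPa.
Pore pressure: u = 9.81×(3.3 − 0.56) = 26.879 kPa.
Initial effective stress: σ'_0 = σ_v − u = 57.65 − 26.879 = 30.771 kPa.
Stress increase at mid-clay by the 2:1 spreading method:
Δσ = qBL/((B+z)(L+z)) = 167×1.4×3.5/((1.4+3.3)(3.5+3.3)) = 25.604 kPa
Final effective stress: σ'_f = 30.771 + 25.604 = 56.375 kPa.
σ'_f = 56.375 > σ'_p = 50.5 kPa, so the stress path crosses the preconsolidation pressure — recompression up to σ'_p, then virgin compression beyond:
S_c = H/(1+e₀)·[C_r·log₁₀(σ'_p/σ'_0) + C_c·log₁₀(σ'_f/σ'_p)]
    = 2.6/1.77 × [0.023×log₁₀(50.5/30.771) + 0.3×log₁₀(56.375/50.5)]
    = 1.4689 × [0.0049484 + 0.014339] = 0.02833 m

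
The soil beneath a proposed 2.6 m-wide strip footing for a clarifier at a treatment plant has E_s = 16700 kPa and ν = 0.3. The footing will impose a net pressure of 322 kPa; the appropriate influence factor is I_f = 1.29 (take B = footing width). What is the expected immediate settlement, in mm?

Immediate (elastic) settlement: S_e = q·B·(1−ν²)/E_s · I_f.
S_e = 322 × 2.6 × (1 − 0.3²) / 16700 × 1.29
    = 322 × 2.6 × 0.91 / 16700 × 1.29
    = 0.05885 m = 58.85 mm

S_e ≈ 58.8 mm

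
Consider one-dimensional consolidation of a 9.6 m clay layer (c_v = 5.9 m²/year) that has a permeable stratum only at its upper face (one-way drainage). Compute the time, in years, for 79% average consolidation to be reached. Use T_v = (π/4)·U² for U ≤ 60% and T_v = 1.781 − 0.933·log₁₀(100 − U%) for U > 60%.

Drainage path length: H_d = H = 9.6 m (single drainage).
U > 60%: T_v = 1.781 − 0.933·log₁₀(100 − 79) = 0.54737.
t = T_v·H_d²/c_v = 0.54737×9.6²/5.9 = 8.55 years.

t ≈ 8.55 years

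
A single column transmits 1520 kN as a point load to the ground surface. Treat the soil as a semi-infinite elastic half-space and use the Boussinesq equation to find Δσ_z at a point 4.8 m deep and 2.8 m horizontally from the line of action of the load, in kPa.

Δσ_z ≈ 15.1 kPa

Boussinesq vertical stress below a point load on an elastic half-space:
Δσ_z = 3P/(2πz²) · [1 + (r/z)²]^(−5/2)
r/z = 2.8/4.8 = 0.58333; [1+(r/z)²]^(−5/2) = 0.48085.
Δσ_z = 3×1520/(2π×4.8²) × 0.48085 = 31.499 × 0.48085 = 15.15 kPa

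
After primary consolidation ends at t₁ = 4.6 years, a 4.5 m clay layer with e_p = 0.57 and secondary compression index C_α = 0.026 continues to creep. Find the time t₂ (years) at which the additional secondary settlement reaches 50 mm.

S_s = C_α·H/(1+e_p)·log₁₀(t₂/t₁) ⇒ log₁₀(t₂/t₁) = S_s·(1+e_p)/(C_α·H).
log₁₀(t₂/t₁) = 0.05 × (1+0.57) / (0.026×4.5) = 0.6709
t₂ = t₁ × 10^0.6709 = 4.6 × 4.687 = 21.56 years

t₂ ≈ 21.6 years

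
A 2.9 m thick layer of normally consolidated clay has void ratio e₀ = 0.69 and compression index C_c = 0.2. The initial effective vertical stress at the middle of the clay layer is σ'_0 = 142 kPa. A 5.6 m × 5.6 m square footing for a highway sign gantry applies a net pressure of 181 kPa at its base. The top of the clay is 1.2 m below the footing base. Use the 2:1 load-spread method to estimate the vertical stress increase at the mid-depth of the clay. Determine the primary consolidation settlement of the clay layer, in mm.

S_c ≈ 68.9 mm

Mid-depth of clay below the footing base: z = 1.2 + 2.9/2 = 2.65 m.
Stress increase at mid-clay by the 2:1 spreading method:
Δσ = qBL/((B+z)(L+z)) = 181×5.6×5.6/((5.6+2.65)(5.6+2.65)) = 83.396 kPa
Final effective stress: σ'_f = σ'_0 + Δσ = 142 + 83.396 = 225.4 kPa.
Normally consolidated clay, so the full stress increment lies on the virgin compression line:
S_c = C_c·H/(1+e₀)·log₁₀(σ'_f/σ'_0) = 0.2×2.9/(1+0.69)×log₁₀(225.4/142)
    = 0.3432 × 0.20067 = 0.06887 m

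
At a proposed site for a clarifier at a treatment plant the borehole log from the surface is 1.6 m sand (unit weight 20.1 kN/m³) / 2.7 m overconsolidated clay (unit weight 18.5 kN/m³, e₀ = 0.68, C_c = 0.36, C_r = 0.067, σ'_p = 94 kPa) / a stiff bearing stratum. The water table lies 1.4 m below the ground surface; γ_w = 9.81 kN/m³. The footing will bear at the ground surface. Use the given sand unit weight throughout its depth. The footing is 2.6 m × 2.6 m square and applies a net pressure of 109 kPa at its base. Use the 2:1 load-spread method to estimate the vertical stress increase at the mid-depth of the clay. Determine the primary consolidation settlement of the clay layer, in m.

Mid-depth of clay below the ground surface: z = 1.6 + 2.7/2 = 2.95 m.
Total vertical stress at mid-clay: σ_v = 20.1×1.6 + 18.5×1.35 = 57.135 kPa.
Pore pressure: u = 9.81×(2.95 − 1.4) = 15.206 kPa.
Initial effective stress: σ'_0 = σ_v − u = 57.135 − 15.206 = 41.929 kPa.
Stress increase at mid-clay by the 2:1 spreading method:
Δσ = qBL/((B+z)(L+z)) = 109×2.6×2.6/((2.6+2.95)(2.6+2.95)) = 23.921 kPa
Final effective stress: σ'_f = 41.929 + 23.921 = 65.85 kPa.
σ'_f = 65.85 ≤ σ'_p = 94 kPa, so the clay remains overconsolidated and only the recompression index applies:
S_c = C_r·H/(1+e₀)·log₁₀(σ'_f/σ'_0) = 0.067×2.7/1.68×log₁₀(65.85/41.929)
    = 0.10768 × 0.19604 = 0.02111 m

S_c ≈ 0.0211 m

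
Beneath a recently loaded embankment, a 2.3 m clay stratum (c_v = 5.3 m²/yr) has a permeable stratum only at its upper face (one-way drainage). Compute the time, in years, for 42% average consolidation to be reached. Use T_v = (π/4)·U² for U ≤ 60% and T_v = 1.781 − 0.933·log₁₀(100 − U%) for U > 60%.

t ≈ 0.138 years

Drainage path length: H_d = H = 2.3 m (single drainage).
U ≤ 60%: T_v = (π/4)·U² = (π/4)×0.42² = 0.13854.
t = T_v·H_d²/c_v = 0.13854×2.3²/5.3 = 0.1383 years.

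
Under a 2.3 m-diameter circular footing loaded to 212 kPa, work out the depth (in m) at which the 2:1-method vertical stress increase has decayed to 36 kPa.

2:1 spreading — at depth z the loaded area has grown by z in each plan dimension:
qD²/(D+z)² = Δσ_z ⇒ z = D(√(q/Δσ_z) − 1) = 2.3×(√(212/36) − 1) = 3.281 m

z ≈ 3.28 m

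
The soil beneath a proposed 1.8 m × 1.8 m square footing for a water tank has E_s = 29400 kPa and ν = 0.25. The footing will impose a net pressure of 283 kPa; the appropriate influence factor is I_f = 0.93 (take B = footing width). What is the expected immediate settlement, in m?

Immediate (elastic) settlement: S_e = q·B·(1−ν²)/E_s · I_f.
S_e = 283 × 1.8 × (1 − 0.25²) / 29400 × 0.93
    = 283 × 1.8 × 0.9375 / 29400 × 0.93
    = 0.01511 m

S_e ≈ 0.0151 m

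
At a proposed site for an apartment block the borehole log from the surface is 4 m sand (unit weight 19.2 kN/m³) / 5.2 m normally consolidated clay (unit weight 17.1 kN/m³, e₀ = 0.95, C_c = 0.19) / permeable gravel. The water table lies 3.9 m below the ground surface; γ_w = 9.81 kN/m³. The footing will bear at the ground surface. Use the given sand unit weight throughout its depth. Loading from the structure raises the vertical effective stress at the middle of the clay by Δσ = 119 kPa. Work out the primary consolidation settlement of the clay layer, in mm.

S_c ≈ 179 mm

Mid-depth of clay below the ground surface: z = 4 + 5.2/2 = 6.6 m.
Total vertical stress at mid-clay: σ_v = 19.2×4 + 17.1×2.6 = 121.26 kPa.
Pore pressure: u = 9.81×(6.6 − 3.9) = 26.487 kPa.
Initial effective stress: σ'_0 = σ_v − u = 121.26 − 26.487 = 94.773 kPa.
Final effective stress: σ'_f = σ'_0 + Δσ = 94.773 + 119 = 213.77 kPa.
Normally consolidated clay, so the full stress increment lies on the virgin compression line:
S_c = C_c·H/(1+e₀)·log₁₀(σ'_f/σ'_0) = 0.19×5.2/(1+0.95)×log₁₀(213.77/94.773)
    = 0.50667 × 0.35326 = 0.179 m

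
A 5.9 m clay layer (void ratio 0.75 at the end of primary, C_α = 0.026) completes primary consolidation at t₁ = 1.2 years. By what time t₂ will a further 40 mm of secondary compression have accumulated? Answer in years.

S_s = C_α·H/(1+e_p)·log₁₀(t₂/t₁) ⇒ log₁₀(t₂/t₁) = S_s·(1+e_p)/(C_α·H).
log₁₀(t₂/t₁) = 0.04 × (1+0.75) / (0.026×5.9) = 0.4563
t₂ = t₁ × 10^0.4563 = 1.2 × 2.86 = 3.432 years

t₂ ≈ 3.43 years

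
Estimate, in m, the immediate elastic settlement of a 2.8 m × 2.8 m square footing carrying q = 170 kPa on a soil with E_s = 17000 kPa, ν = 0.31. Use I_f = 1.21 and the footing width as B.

Immediate (elastic) settlement: S_e = q·B·(1−ν²)/E_s · I_f.
S_e = 170 × 2.8 × (1 − 0.31²) / 17000 × 1.21
    = 170 × 2.8 × 0.9039 / 17000 × 1.21
    = 0.03062 m

S_e ≈ 0.0306 m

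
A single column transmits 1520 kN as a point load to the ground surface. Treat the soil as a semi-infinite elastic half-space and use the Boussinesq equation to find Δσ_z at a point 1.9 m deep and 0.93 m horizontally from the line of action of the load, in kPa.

Boussinesq vertical stress below a point load on an elastic half-space:
Δσ_z = 3P/(2πz²) · [1 + (r/z)²]^(−5/2)
r/z = 0.93/1.9 = 0.48947; [1+(r/z)²]^(−5/2) = 0.58453.
Δσ_z = 3×1520/(2π×1.9²) × 0.58453 = 201.04 × 0.58453 = 117.5 kPa

Δσ_z ≈ 118 kPa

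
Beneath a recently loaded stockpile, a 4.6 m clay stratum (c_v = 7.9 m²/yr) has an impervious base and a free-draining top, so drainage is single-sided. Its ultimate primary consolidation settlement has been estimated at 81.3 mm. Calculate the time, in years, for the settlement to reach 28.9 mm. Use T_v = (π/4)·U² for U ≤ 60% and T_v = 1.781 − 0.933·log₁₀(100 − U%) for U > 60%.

Drainage path length: H_d = H = 4.6 m (single drainage).
U = S(t)/S_ult = 28.9/81.3 = 0.3555.
U ≤ 60%: T_v = (π/4)·U² = (π/4)×0.35547² = 0.099244.
t = T_v·H_d²/c_v = 0.099244×4.6²/7.9 = 0.2658 years.

t ≈ 0.266 years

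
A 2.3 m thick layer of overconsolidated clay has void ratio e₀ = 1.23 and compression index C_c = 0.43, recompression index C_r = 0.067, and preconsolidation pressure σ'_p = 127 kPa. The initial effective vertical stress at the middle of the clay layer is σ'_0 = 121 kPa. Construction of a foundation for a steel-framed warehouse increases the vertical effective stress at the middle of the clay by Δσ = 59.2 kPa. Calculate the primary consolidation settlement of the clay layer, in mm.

S_c ≈ 68.8 mm

Final effective stress: σ'_f = 121 + 59.2 = 180.2 kPa.
σ'_f = 180.2 > σ'_p = 127 kPa, so the stress path crosses the preconsolidation pressure — recompression up to σ'_p, then virgin compression beyond:
S_c = H/(1+e₀)·[C_r·log₁₀(σ'_p/σ'_0) + C_c·log₁₀(σ'_f/σ'_p)]
    = 2.3/2.23 × [0.067×log₁₀(127/121) + 0.43×log₁₀(180.2/127)]
    = 1.0314 × [0.0014082 + 0.065339] = 0.06884 m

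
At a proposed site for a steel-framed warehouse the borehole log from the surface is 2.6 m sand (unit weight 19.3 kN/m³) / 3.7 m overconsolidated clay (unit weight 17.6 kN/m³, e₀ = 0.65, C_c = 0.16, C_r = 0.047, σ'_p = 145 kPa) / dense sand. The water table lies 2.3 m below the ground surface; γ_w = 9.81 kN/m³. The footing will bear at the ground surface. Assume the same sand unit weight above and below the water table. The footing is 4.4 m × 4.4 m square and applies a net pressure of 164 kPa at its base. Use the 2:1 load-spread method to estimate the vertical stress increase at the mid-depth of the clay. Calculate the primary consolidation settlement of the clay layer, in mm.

S_c ≈ 23.1 mm

Mid-depth of clay below the ground surface: z = 2.6 + 3.7/2 = 4.45 m.
Total vertical stress at mid-clay: σ_v = 19.3×2.6 + 17.6×1.85 = 82.74 kPa.
Pore pressure: u = 9.81×(4.45 − 2.3) = 21.091 kPa.
Initial effective stress: σ'_0 = σ_v − u = 82.74 − 21.091 = 61.649 kPa.
Stress increase at mid-clay by the 2:1 spreading method:
Δσ = qBL/((B+z)(L+z)) = 164×4.4×4.4/((4.4+4.45)(4.4+4.45)) = 40.538 kPa
Final effective stress: σ'_f = 61.649 + 40.538 = 102.19 kPa.
σ'_f = 102.19 ≤ σ'_p = 145 kPa, so the clay remains overconsolidated and only the recompression index applies:
S_c = C_r·H/(1+e₀)·log₁₀(σ'_f/σ'_0) = 0.047×3.7/1.65×log₁₀(102.19/61.649)
    = 0.10539 × 0.21948 = 0.02313 m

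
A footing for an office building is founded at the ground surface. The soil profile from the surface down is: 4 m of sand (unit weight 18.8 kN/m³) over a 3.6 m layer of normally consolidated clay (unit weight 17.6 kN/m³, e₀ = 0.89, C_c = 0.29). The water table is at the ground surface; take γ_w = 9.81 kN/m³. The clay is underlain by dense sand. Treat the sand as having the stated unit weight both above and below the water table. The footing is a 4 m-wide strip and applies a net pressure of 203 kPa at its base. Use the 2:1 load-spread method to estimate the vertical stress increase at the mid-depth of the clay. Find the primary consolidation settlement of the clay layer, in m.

Mid-depth of clay below the ground surface: z = 4 + 3.6/2 = 5.8 m.
Total vertical stress at mid-clay: σ_v = 18.8×4 + 17.6×1.8 = 106.88 kPa.
Pore pressure: u = 9.81×(5.8 − 0) = 56.898 kPa.
Initial effective stress: σ'_0 = σ_v − u = 106.88 − 56.898 = 49.982 kPa.
Stress increase at mid-clay by the 2:1 spreading method:
Δσ = qB/(B+z) = 203×4/(4+5.8) = 82.857 kPa
Final effective stress: σ'_f = σ'_0 + Δσ = 49.982 + 82.857 = 132.84 kPa.
Normally consolidated clay, so the full stress increment lies on the virgin compression line:
S_c = C_c·H/(1+e₀)·log₁₀(σ'_f/σ'_0) = 0.29×3.6/(1+0.89)×log₁₀(132.84/49.982)
    = 0.55238 × 0.42452 = 0.2345 m

S_c ≈ 0.234 m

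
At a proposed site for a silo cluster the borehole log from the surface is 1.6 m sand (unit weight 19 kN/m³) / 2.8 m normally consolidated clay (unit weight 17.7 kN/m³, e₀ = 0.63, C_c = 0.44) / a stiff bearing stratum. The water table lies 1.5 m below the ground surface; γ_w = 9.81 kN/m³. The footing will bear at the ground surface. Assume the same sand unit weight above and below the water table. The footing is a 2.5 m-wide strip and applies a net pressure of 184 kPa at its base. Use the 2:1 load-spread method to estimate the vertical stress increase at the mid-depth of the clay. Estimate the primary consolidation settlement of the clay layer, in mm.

S_c ≈ 368 mm

Mid-depth of clay below the ground surface: z = 1.6 + 2.8/2 = 3 m.
Total vertical stress at mid-clay: σ_v = 19×1.6 + 17.7×1.4 = 55.18 kPa.
Pore pressure: u = 9.81×(3 − 1.5) = 14.715 kPa.
Initial effective stress: σ'_0 = σ_v − u = 55.18 − 14.715 = 40.465 kPa.
Stress increase at mid-clay by the 2:1 spreading method:
Δσ = qB/(B+z) = 184×2.5/(2.5+3) = 83.636 kPa
Final effective stress: σ'_f = σ'_0 + Δσ = 40.465 + 83.636 = 124.1 kPa.
Normally consolidated clay, so the full stress increment lies on the virgin compression line:
S_c = C_c·H/(1+e₀)·log₁₀(σ'_f/σ'_0) = 0.44×2.8/(1+0.63)×log₁₀(124.1/40.465)
    = 0.75583 × 0.48669 = 0.3679 m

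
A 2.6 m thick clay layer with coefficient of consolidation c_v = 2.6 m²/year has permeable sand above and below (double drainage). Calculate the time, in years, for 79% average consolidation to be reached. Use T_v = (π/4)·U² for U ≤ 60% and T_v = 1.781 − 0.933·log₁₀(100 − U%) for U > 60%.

t ≈ 0.356 years

Drainage path length: H_d = H/2 = 1.3 m (double drainage).
U > 60%: T_v = 1.781 − 0.933·log₁₀(100 − 79) = 0.54737.
t = T_v·H_d²/c_v = 0.54737×1.3²/2.6 = 0.3558 years.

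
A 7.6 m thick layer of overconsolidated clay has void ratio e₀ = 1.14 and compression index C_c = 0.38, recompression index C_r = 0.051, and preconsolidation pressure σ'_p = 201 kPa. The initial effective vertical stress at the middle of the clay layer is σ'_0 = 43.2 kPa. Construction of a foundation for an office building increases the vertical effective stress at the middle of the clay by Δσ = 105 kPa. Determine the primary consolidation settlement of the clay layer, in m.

Final effective stress: σ'_f = 43.2 + 105 = 148.2 kPa.
σ'_f = 148.2 ≤ σ'_p = 201 kPa, so the clay remains overconsolidated and only the recompression index applies:
S_c = C_r·H/(1+e₀)·log₁₀(σ'_f/σ'_0) = 0.051×7.6/2.14×log₁₀(148.2/43.2)
    = 0.18112 × 0.53536 = 0.09697 m

S_c ≈ 0.097 m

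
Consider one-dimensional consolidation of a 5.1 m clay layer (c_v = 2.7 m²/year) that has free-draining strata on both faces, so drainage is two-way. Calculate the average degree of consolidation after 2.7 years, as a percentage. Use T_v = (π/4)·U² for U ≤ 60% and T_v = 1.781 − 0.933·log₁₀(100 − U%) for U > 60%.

Drainage path length: H_d = H/2 = 2.55 m (double drainage).
T_v = c_v·t/H_d² = 2.7×2.7/2.55² = 1.1211.
T_v = 1.1211 corresponds to the U > 60% branch:
U = 1 − 10^((1.781 − T_v)/0.933)/100 = 0.949

U ≈ 94.9 %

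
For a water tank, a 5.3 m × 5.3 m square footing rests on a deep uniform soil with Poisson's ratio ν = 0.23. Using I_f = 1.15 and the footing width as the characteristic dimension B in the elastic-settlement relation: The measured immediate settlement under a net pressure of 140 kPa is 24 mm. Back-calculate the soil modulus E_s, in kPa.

E_s ≈ 33700 kPa

S_e = q·B·(1−ν²)/E_s · I_f  ⇒  E_s = q·B·(1−ν²)·I_f / S_e.
E_s = 140 × 5.3 × 0.9471 × 1.15 / 0.024 = 33670 kPa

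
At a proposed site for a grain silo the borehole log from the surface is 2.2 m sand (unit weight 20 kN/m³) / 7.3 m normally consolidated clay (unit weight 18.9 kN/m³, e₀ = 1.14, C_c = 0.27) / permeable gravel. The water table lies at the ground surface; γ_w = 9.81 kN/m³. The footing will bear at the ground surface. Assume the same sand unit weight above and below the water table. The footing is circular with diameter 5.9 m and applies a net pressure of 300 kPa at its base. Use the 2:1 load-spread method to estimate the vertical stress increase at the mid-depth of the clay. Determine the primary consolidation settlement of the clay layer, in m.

Mid-depth of clay below the ground surface: z = 2.2 + 7.3/2 = 5.85 m.
Total vertical stress at mid-clay: σ_v = 20×2.2 + 18.9×3.65 = 112.98 kPa.
Pore pressure: u = 9.81×(5.85 − 0) = 57.389 kPa.
Initial effective stress: σ'_0 = σ_v − u = 112.98 − 57.389 = 55.591 kPa.
Stress increase at mid-clay by the 2:1 spreading method:
Δσ ≈ qD²/(D+z)² = 300×5.9²/(5.9+5.85)² = 75.64 kPa
Final effective stress: σ'_f = σ'_0 + Δσ = 55.591 + 75.64 = 131.23 kPa.
Normally consolidated clay, so the full stress increment lies on the virgin compression line:
S_c = C_c·H/(1+e₀)·log₁₀(σ'_f/σ'_0) = 0.27×7.3/(1+1.14)×log₁₀(131.23/55.591)
    = 0.92103 × 0.37303 = 0.3436 m

S_c ≈ 0.344 m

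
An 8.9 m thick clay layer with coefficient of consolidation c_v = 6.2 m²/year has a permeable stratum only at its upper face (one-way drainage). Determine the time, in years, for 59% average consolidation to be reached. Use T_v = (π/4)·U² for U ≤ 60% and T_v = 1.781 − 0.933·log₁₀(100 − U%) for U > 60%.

t ≈ 3.49 years

Drainage path length: H_d = H = 8.9 m (single drainage).
U ≤ 60%: T_v = (π/4)·U² = (π/4)×0.59² = 0.2734.
t = T_v·H_d²/c_v = 0.2734×8.9²/6.2 = 3.493 years.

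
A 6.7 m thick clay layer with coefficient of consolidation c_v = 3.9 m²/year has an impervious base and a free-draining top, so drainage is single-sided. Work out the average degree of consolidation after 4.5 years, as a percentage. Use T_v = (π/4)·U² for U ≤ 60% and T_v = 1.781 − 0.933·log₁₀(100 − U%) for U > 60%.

Drainage path length: H_d = H = 6.7 m (single drainage).
T_v = c_v·t/H_d² = 3.9×4.5/6.7² = 0.39096.
T_v = 0.39096 corresponds to the U > 60% branch:
U = 1 − 10^((1.781 − T_v)/0.933)/100 = 0.6911

U ≈ 69.1 %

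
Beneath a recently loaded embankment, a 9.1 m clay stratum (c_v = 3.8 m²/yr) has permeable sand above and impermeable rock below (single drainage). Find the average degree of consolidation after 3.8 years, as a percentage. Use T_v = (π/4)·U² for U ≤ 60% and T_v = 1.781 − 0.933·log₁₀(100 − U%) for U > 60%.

Drainage path length: H_d = H = 9.1 m (single drainage).
T_v = c_v·t/H_d² = 3.8×3.8/9.1² = 0.17438.
T_v = 0.17438 corresponds to the U ≤ 60% branch:
U = √(4T_v/π) = 0.4712

U ≈ 47.1 %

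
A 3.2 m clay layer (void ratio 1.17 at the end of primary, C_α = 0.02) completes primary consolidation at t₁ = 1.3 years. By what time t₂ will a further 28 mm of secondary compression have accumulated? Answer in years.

S_s = C_α·H/(1+e_p)·log₁₀(t₂/t₁) ⇒ log₁₀(t₂/t₁) = S_s·(1+e_p)/(C_α·H).
log₁₀(t₂/t₁) = 0.028 × (1+1.17) / (0.02×3.2) = 0.9494
t₂ = t₁ × 10^0.9494 = 1.3 × 8.9 = 11.57 years

t₂ ≈ 11.6 years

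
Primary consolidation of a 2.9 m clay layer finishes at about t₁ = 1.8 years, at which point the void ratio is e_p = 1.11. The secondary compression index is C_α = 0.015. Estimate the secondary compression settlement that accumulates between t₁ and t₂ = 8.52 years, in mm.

Secondary compression: S_s = C_α·H/(1+e_p)·log₁₀(t₂/t₁)
S_s = 0.015×2.9/(1+1.11)×log₁₀(8.52/1.8)
    = 0.02062 × 0.6752 = 0.01392 m

S_s ≈ 13.9 mm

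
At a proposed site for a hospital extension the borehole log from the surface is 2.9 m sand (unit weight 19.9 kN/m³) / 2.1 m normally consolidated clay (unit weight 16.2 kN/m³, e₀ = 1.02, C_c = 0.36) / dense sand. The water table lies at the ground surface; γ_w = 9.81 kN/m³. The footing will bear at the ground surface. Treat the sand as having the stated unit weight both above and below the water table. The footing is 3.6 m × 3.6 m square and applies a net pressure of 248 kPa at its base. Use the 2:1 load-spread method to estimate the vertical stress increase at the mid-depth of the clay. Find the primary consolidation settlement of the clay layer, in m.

S_c ≈ 0.153 m

Mid-depth of clay below the ground surface: z = 2.9 + 2.1/2 = 3.95 m.
Total vertical stress at mid-clay: σ_v = 19.9×2.9 + 16.2×1.05 = 74.72 kPa.
Pore pressure: u = 9.81×(3.95 − 0) = 38.75 kPa.
Initial effective stress: σ'_0 = σ_v − u = 74.72 − 38.75 = 35.97 kPa.
Stress increase at mid-clay by the 2:1 spreading method:
Δσ = qBL/((B+z)(L+z)) = 248×3.6×3.6/((3.6+3.95)(3.6+3.95)) = 56.385 kPa
Final effective stress: σ'_f = σ'_0 + Δσ = 35.97 + 56.385 = 92.355 kPa.
Normally consolidated clay, so the full stress increment lies on the virgin compression line:
S_c = C_c·H/(1+e₀)·log₁₀(σ'_f/σ'_0) = 0.36×2.1/(1+1.02)×log₁₀(92.355/35.97)
    = 0.37426 × 0.40952 = 0.1533 m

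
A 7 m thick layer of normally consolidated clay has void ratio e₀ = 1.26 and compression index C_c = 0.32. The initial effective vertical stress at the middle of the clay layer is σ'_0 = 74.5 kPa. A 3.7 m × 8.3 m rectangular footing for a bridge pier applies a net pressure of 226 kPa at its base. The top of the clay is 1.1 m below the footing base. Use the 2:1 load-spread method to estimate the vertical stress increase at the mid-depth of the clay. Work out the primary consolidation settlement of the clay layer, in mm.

Mid-depth of clay below the footing base: z = 1.1 + 7/2 = 4.6 m.
Stress increase at mid-clay by the 2:1 spreading method:
Δσ = qBL/((B+z)(L+z)) = 226×3.7×8.3/((3.7+4.6)(8.3+4.6)) = 64.822 kPa
Final effective stress: σ'_f = σ'_0 + Δσ = 74.5 + 64.822 = 139.32 kPa.
Normally consolidated clay, so the full stress increment lies on the virgin compression line:
S_c = C_c·H/(1+e₀)·log₁₀(σ'_f/σ'_0) = 0.32×7/(1+1.26)×log₁₀(139.32/74.5)
    = 0.99115 × 0.27186 = 0.2695 m

S_c ≈ 269 mm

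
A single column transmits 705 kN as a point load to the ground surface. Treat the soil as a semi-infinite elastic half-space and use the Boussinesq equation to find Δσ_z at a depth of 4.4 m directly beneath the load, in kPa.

Boussinesq vertical stress below a point load on an elastic half-space:
Δσ_z = 3P/(2πz²) · [1 + (r/z)²]^(−5/2)
r/z = 0/4.4 = 0; [1+(r/z)²]^(−5/2) = 1.
Δσ_z = 3×705/(2π×4.4²) × 1 = 17.387 × 1 = 17.39 kPa

Δσ_z ≈ 17.4 kPa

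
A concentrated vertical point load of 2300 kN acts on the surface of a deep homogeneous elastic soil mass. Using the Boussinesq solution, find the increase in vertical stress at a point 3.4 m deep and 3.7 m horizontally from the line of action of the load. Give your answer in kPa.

Δσ_z ≈ 13.5 kPa

Boussinesq vertical stress below a point load on an elastic half-space:
Δσ_z = 3P/(2πz²) · [1 + (r/z)²]^(−5/2)
r/z = 3.7/3.4 = 1.0882; [1+(r/z)²]^(−5/2) = 0.14182.
Δσ_z = 3×2300/(2π×3.4²) × 0.14182 = 94.997 × 0.14182 = 13.47 kPa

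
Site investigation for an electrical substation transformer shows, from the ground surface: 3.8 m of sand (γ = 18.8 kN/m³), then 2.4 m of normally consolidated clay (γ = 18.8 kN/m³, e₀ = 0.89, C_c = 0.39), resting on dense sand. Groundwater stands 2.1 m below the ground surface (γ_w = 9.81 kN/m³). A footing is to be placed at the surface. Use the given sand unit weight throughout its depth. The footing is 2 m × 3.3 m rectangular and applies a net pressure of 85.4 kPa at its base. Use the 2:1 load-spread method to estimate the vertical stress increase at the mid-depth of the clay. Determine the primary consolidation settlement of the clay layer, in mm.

Mid-depth of clay below the ground surface: z = 3.8 + 2.4/2 = 5 m.
Total vertical stress at mid-clay: σ_v = 18.8×3.8 + 18.8×1.2 = 94 kPa.
Pore pressure: u = 9.81×(5 − 2.1) = 28.449 kPa.
Initial effective stress: σ'_0 = σ_v − u = 94 − 28.449 = 65.551 kPa.
Stress increase at mid-clay by the 2:1 spreading method:
Δσ = qBL/((B+z)(L+z)) = 85.4×2×3.3/((2+5)(3.3+5)) = 9.7012 kPa
Final effective stress: σ'_f = σ'_0 + Δσ = 65.551 + 9.7012 = 75.252 kPa.
Normally consolidated clay, so the full stress increment lies on the virgin compression line:
S_c = C_c·H/(1+e₀)·log₁₀(σ'_f/σ'_0) = 0.39×2.4/(1+0.89)×log₁₀(75.252/65.551)
    = 0.49524 × 0.059939 = 0.02968 m

S_c ≈ 29.7 mm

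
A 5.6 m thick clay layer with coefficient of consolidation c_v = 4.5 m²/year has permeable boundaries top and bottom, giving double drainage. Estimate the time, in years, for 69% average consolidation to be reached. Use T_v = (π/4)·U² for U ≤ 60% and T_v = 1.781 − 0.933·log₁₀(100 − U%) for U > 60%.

Drainage path length: H_d = H/2 = 2.8 m (double drainage).
U > 60%: T_v = 1.781 − 0.933·log₁₀(100 − 69) = 0.38956.
t = T_v·H_d²/c_v = 0.38956×2.8²/4.5 = 0.6787 years.

t ≈ 0.679 years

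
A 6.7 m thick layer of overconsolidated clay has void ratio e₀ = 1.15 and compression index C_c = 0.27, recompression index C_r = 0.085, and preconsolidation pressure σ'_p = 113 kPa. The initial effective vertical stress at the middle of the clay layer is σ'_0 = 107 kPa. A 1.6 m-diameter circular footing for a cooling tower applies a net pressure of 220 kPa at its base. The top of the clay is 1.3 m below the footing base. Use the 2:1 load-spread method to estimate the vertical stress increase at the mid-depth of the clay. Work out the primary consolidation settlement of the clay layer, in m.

Mid-depth of clay below the footing base: z = 1.3 + 6.7/2 = 4.65 m.
Stress increase at mid-clay by the 2:1 spreading method:
Δσ ≈ qD²/(D+z)² = 220×1.6²/(1.6+4.65)² = 14.418 kPa
Final effective stress: σ'_f = 107 + 14.418 = 121.42 kPa.
σ'_f = 121.42 > σ'_p = 113 kPa, so the stress path crosses the preconsolidation pressure — recompression up to σ'_p, then virgin compression beyond:
S_c = H/(1+e₀)·[C_r·log₁₀(σ'_p/σ'_0) + C_c·log₁₀(σ'_f/σ'_p)]
    = 6.7/2.15 × [0.085×log₁₀(113/107) + 0.27×log₁₀(121.42/113)]
    = 3.1163 × [0.002014 + 0.0084272] = 0.03254 m

S_c ≈ 0.0325 m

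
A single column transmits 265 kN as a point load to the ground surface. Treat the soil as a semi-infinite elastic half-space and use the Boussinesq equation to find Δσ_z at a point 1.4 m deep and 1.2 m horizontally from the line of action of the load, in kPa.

Δσ_z ≈ 16.3 kPa

Boussinesq vertical stress below a point load on an elastic half-space:
Δσ_z = 3P/(2πz²) · [1 + (r/z)²]^(−5/2)
r/z = 1.2/1.4 = 0.85714; [1+(r/z)²]^(−5/2) = 0.25231.
Δσ_z = 3×265/(2π×1.4²) × 0.25231 = 64.555 × 0.25231 = 16.29 kPa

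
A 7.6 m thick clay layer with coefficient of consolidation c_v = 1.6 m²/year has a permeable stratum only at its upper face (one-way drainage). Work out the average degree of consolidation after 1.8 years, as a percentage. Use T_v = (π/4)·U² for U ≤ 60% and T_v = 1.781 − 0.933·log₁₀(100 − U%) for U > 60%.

U ≈ 25.2 %

Drainage path length: H_d = H = 7.6 m (single drainage).
T_v = c_v·t/H_d² = 1.6×1.8/7.6² = 0.049861.
T_v = 0.049861 corresponds to the U ≤ 60% branch:
U = √(4T_v/π) = 0.252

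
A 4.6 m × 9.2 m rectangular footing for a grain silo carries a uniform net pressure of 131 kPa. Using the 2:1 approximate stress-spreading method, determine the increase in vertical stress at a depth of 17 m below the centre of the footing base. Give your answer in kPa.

Δσ_z ≈ 9.8 kPa

By the 2:1 method the load spreads at 1 horizontal : 2 vertical, so at depth z the loaded area has grown by z in each plan dimension:
Δσ = qBL/((B+z)(L+z)) = 131×4.6×9.2/((4.6+17)(9.2+17)) = 9.7963 kPa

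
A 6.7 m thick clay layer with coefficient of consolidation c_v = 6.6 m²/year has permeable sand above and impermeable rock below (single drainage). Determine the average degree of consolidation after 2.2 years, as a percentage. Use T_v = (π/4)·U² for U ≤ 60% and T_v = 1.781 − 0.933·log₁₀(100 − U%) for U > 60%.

U ≈ 63.5 %

Drainage path length: H_d = H = 6.7 m (single drainage).
T_v = c_v·t/H_d² = 6.6×2.2/6.7² = 0.32346.
T_v = 0.32346 corresponds to the U > 60% branch:
U = 1 − 10^((1.781 − T_v)/0.933)/100 = 0.6351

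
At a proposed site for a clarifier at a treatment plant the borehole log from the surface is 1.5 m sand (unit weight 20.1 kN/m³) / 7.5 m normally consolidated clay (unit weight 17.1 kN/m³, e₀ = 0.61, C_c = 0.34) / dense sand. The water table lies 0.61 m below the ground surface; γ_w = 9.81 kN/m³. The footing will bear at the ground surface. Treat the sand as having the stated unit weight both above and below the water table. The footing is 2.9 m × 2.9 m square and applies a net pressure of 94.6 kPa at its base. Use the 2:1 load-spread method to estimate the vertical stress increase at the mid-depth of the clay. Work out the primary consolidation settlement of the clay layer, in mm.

Mid-depth of clay below the ground surface: z = 1.5 + 7.5/2 = 5.25 m.
Total vertical stress at mid-clay: σ_v = 20.1×1.5 + 17.1×3.75 = 94.275 kPa.
Pore pressure: u = 9.81×(5.25 − 0.61) = 45.518 kPa.
Initial effective stress: σ'_0 = σ_v − u = 94.275 − 45.518 = 48.757 kPa.
Stress increase at mid-clay by the 2:1 spreading method:
Δσ = qBL/((B+z)(L+z)) = 94.6×2.9×2.9/((2.9+5.25)(2.9+5.25)) = 11.978 kPa
Final effective stress: σ'_f = σ'_0 + Δσ = 48.757 + 11.978 = 60.735 kPa.
Normally consolidated clay, so the full stress increment lies on the virgin compression line:
S_c = C_c·H/(1+e₀)·log₁₀(σ'_f/σ'_0) = 0.34×7.5/(1+0.61)×log₁₀(60.735/48.757)
    = 1.5839 × 0.095402 = 0.1511 m

S_c ≈ 151 mm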